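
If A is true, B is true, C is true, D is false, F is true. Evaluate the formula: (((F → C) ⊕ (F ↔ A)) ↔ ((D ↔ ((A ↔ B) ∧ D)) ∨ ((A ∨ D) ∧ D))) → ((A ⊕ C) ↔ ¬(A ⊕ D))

True

F → C = True → True = True
F ↔ A = True ↔ True = True
(F → C) ⊕ (F ↔ A) = True ⊕ True = False
A ↔ B = True ↔ True = True
(A ↔ B) ∧ D = True ∧ False = False
D ↔ ((A ↔ B) ∧ D) = False ↔ False = True
A ∨ D = True ∨ False = True
(A ∨ D) ∧ D = True ∧ False = False
(D ↔ ((A ↔ B) ∧ D)) ∨ ((A ∨ D) ∧ D) = True ∨ False = True
((F → C) ⊕ (F ↔ A)) ↔ ((D ↔ ((A ↔ B) ∧ D)) ∨ ((A ∨ D) ∧ D)) = False ↔ True = False
A ⊕ C = True ⊕ True = False
A ⊕ D = True ⊕ False = True
¬(A ⊕ D) = ¬True = False
(A ⊕ C) ↔ ¬(A ⊕ D) = False ↔ False = True
(((F → C) ⊕ (F ↔ A)) ↔ ((D ↔ ((A ↔ B) ∧ D)) ∨ ((A ∨ D) ∧ D))) → ((A ⊕ C) ↔ ¬(A ⊕ D)) = False → True = True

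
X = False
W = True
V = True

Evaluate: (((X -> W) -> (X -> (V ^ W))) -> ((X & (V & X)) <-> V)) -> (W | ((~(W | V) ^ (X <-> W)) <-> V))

Substituting X=False, W=True, V=True:
X -> W = False -> True = True
V ^ W = True ^ True = False
X -> (V ^ W) = False -> False = True
(X -> W) -> (X -> (V ^ W)) = True -> True = True
V & X = True & False = False
X & (V & X) = False & False = False
(X & (V & X)) <-> V = False <-> True = False
((X -> W) -> (X -> (V ^ W))) -> ((X & (V & X)) <-> V) = True -> False = False
W | V = True | True = True
~(W | V) = ~True = False
X <-> W = False <-> True = False
~(W | V) ^ (X <-> W) = False ^ False = False
(~(W | V) ^ (X <-> W)) <-> V = False <-> True = False
W | ((~(W | V) ^ (X <-> W)) <-> V) = True | False = True
(((X -> W) -> (X -> (V ^ W))) -> ((X & (V & X)) <-> V)) -> (W | ((~(W | V) ^ (X <-> W)) <-> V)) = False -> True = True

True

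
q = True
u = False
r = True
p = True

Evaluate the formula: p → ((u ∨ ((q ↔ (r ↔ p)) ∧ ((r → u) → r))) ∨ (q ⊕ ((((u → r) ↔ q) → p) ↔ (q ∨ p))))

True

r ↔ p = True ↔ True = True
q ↔ (r ↔ p) = True ↔ True = True
r → u = True → False = False
(r → u) → r = False → True = True
(q ↔ (r ↔ p)) ∧ ((r → u) → r) = True ∧ True = True
u ∨ ((q ↔ (r ↔ p)) ∧ ((r → u) → r)) = False ∨ True = True
u → r = False → True = True
(u → r) ↔ q = True ↔ True = True
((u → r) ↔ q) → p = True → True = True
q ∨ p = True ∨ True = True
(((u → r) ↔ q) → p) ↔ (q ∨ p) = True ↔ True = True
q ⊕ ((((u → r) ↔ q) → p) ↔ (q ∨ p)) = True ⊕ True = False
(u ∨ ((q ↔ (r ↔ p)) ∧ ((r → u) → r))) ∨ (q ⊕ ((((u → r) ↔ q) → p) ↔ (q ∨ p))) = True ∨ False = True
p → ((u ∨ ((q ↔ (r ↔ p)) ∧ ((r → u) → r))) ∨ (q ⊕ ((((u → r) ↔ q) → p) ↔ (q ∨ p)))) = True → True = True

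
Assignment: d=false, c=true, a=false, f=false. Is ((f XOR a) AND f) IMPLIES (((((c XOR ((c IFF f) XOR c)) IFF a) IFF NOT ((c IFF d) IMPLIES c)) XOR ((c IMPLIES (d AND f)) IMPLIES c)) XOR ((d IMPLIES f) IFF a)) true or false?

f XOR a = false XOR false = false
(f XOR a) AND f = false AND false = false
c IFF f = true IFF false = false
(c IFF f) XOR c = false XOR true = true
c XOR ((c IFF f) XOR c) = true XOR true = false
(c XOR ((c IFF f) XOR c)) IFF a = false IFF false = true
c IFF d = true IFF false = false
(c IFF d) IMPLIES c = false IMPLIES true = true
NOT ((c IFF d) IMPLIES c) = NOT true = false
((c XOR ((c IFF f) XOR c)) IFF a) IFF NOT ((c IFF d) IMPLIES c) = true IFF false = false
d AND f = false AND false = false
c IMPLIES (d AND f) = true IMPLIES false = false
(c IMPLIES (d AND f)) IMPLIES c = false IMPLIES true = true
(((c XOR ((c IFF f) XOR c)) IFF a) IFF NOT ((c IFF d) IMPLIES c)) XOR ((c IMPLIES (d AND f)) IMPLIES c) = false XOR true = true
d IMPLIES f = false IMPLIES false = true
(d IMPLIES f) IFF a = true IFF false = false
((((c XOR ((c IFF f) XOR c)) IFF a) IFF NOT ((c IFF d) IMPLIES c)) XOR ((c IMPLIES (d AND f)) IMPLIES c)) XOR ((d IMPLIES f) IFF a) = true XOR false = true
((f XOR a) AND f) IMPLIES (((((c XOR ((c IFF f) XOR c)) IFF a) IFF NOT ((c IFF d) IMPLIES c)) XOR ((c IMPLIES (d AND f)) IMPLIES c)) XOR ((d IMPLIES f) IFF a)) = false IMPLIES true = true

true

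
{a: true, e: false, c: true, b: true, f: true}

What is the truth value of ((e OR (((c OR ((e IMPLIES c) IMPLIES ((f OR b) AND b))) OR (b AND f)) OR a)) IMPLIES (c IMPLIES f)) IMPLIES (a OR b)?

e IMPLIES c = false IMPLIES true = true
f OR b = true OR true = true
(f OR b) AND b = true AND true = true
(e IMPLIES c) IMPLIES ((f OR b) AND b) = true IMPLIES true = true
c OR ((e IMPLIES c) IMPLIES ((f OR b) AND b)) = true OR true = true
b AND f = true AND true = true
(c OR ((e IMPLIES c) IMPLIES ((f OR b) AND b))) OR (b AND f) = true OR true = true
((c OR ((e IMPLIES c) IMPLIES ((f OR b) AND b))) OR (b AND f)) OR a = true OR true = true
e OR (((c OR ((e IMPLIES c) IMPLIES ((f OR b) AND b))) OR (b AND f)) OR a) = false OR true = true
c IMPLIES f = true IMPLIES true = true
(e OR (((c OR ((e IMPLIES c) IMPLIES ((f OR b) AND b))) OR (b AND f)) OR a)) IMPLIES (c IMPLIES f) = true IMPLIES true = true
a OR b = true OR true = true
((e OR (((c OR ((e IMPLIES c) IMPLIES ((f OR b) AND b))) OR (b AND f)) OR a)) IMPLIES (c IMPLIES f)) IMPLIES (a OR b) = true IMPLIES true = true

true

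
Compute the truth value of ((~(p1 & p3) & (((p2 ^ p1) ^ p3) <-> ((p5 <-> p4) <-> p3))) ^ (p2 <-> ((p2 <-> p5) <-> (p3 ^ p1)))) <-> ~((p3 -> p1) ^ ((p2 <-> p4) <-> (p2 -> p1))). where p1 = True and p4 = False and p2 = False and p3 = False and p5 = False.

p1 & p3 = True & False = False
~(p1 & p3) = ~False = True
p2 ^ p1 = False ^ True = True
(p2 ^ p1) ^ p3 = True ^ False = True
p5 <-> p4 = False <-> False = True
(p5 <-> p4) <-> p3 = True <-> False = False
((p2 ^ p1) ^ p3) <-> ((p5 <-> p4) <-> p3) = True <-> False = False
~(p1 & p3) & (((p2 ^ p1) ^ p3) <-> ((p5 <-> p4) <-> p3)) = True & False = False
p2 <-> p5 = False <-> False = True
p3 ^ p1 = False ^ True = True
(p2 <-> p5) <-> (p3 ^ p1) = True <-> True = True
p2 <-> ((p2 <-> p5) <-> (p3 ^ p1)) = False <-> True = False
(~(p1 & p3) & (((p2 ^ p1) ^ p3) <-> ((p5 <-> p4) <-> p3))) ^ (p2 <-> ((p2 <-> p5) <-> (p3 ^ p1))) = False ^ False = False
p3 -> p1 = False -> True = True
p2 <-> p4 = False <-> False = True
p2 -> p1 = False -> True = True
(p2 <-> p4) <-> (p2 -> p1) = True <-> True = True
(p3 -> p1) ^ ((p2 <-> p4) <-> (p2 -> p1)) = True ^ True = False
~((p3 -> p1) ^ ((p2 <-> p4) <-> (p2 -> p1))) = ~False = True
((~(p1 & p3) & (((p2 ^ p1) ^ p3) <-> ((p5 <-> p4) <-> p3))) ^ (p2 <-> ((p2 <-> p5) <-> (p3 ^ p1)))) <-> ~((p3 -> p1) ^ ((p2 <-> p4) <-> (p2 -> p1))) = False <-> True = False

False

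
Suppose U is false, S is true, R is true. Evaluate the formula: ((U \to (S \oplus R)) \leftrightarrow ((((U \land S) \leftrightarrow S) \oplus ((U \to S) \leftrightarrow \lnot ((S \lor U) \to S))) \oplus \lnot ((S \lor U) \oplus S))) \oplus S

S \oplus R = T \oplus T = F
U \to (S \oplus R) = F \to F = T
U \land S = F \land T = F
(U \land S) \leftrightarrow S = F \leftrightarrow T = F
U \to S = F \to T = T
S \lor U = T \lor F = T
(S \lor U) \to S = T \to T = T
\lnot ((S \lor U) \to S) = \lnot T = F
(U \to S) \leftrightarrow \lnot ((S \lor U) \to S) = T \leftrightarrow F = F
((U \land S) \leftrightarrow S) \oplus ((U \to S) \leftrightarrow \lnot ((S \lor U) \to S)) = F \oplus F = F
S \lor U = T \lor F = T
(S \lor U) \oplus S = T \oplus T = F
\lnot ((S \lor U) \oplus S) = \lnot F = T
(((U \land S) \leftrightarrow S) \oplus ((U \to S) \leftrightarrow \lnot ((S \lor U) \to S))) \oplus \lnot ((S \lor U) \oplus S) = F \oplus T = T
(U \to (S \oplus R)) \leftrightarrow ((((U \land S) \leftrightarrow S) \oplus ((U \to S) \leftrightarrow \lnot ((S \lor U) \to S))) \oplus \lnot ((S \lor U) \oplus S)) = T \leftrightarrow T = T
((U \to (S \oplus R)) \leftrightarrow ((((U \land S) \leftrightarrow S) \oplus ((U \to S) \leftrightarrow \lnot ((S \lor U) \to S))) \oplus \lnot ((S \lor U) \oplus S))) \oplus S = T \oplus T = F

F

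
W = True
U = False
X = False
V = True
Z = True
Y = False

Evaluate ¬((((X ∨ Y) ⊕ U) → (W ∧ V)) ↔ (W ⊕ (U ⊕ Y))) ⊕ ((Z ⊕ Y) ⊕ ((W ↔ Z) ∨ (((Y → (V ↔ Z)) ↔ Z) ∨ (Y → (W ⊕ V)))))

X ∨ Y = False ∨ False = False
(X ∨ Y) ⊕ U = False ⊕ False = False
W ∧ V = True ∧ True = True
((X ∨ Y) ⊕ U) → (W ∧ V) = False → True = True
U ⊕ Y = False ⊕ False = False
W ⊕ (U ⊕ Y) = True ⊕ False = True
(((X ∨ Y) ⊕ U) → (W ∧ V)) ↔ (W ⊕ (U ⊕ Y)) = True ↔ True = True
¬((((X ∨ Y) ⊕ U) → (W ∧ V)) ↔ (W ⊕ (U ⊕ Y))) = ¬True = False
Z ⊕ Y = True ⊕ False = True
W ↔ Z = True ↔ True = True
V ↔ Z = True ↔ True = True
Y → (V ↔ Z) = False → True = True
(Y → (V ↔ Z)) ↔ Z = True ↔ True = True
W ⊕ V = True ⊕ True = False
Y → (W ⊕ V) = False → False = True
((Y → (V ↔ Z)) ↔ Z) ∨ (Y → (W ⊕ V)) = True ∨ True = True
(W ↔ Z) ∨ (((Y → (V ↔ Z)) ↔ Z) ∨ (Y → (W ⊕ V))) = True ∨ True = True
(Z ⊕ Y) ⊕ ((W ↔ Z) ∨ (((Y → (V ↔ Z)) ↔ Z) ∨ (Y → (W ⊕ V)))) = True ⊕ True = False
¬((((X ∨ Y) ⊕ U) → (W ∧ V)) ↔ (W ⊕ (U ⊕ Y))) ⊕ ((Z ⊕ Y) ⊕ ((W ↔ Z) ∨ (((Y → (V ↔ Z)) ↔ Z) ∨ (Y → (W ⊕ V))))) = False ⊕ False = False

False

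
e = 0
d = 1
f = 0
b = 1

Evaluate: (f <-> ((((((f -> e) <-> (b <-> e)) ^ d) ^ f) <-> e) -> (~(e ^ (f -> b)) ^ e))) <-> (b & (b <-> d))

0

f -> e = 0 -> 0 = 1
b <-> e = 1 <-> 0 = 0
(f -> e) <-> (b <-> e) = 1 <-> 0 = 0
((f -> e) <-> (b <-> e)) ^ d = 0 ^ 1 = 1
(((f -> e) <-> (b <-> e)) ^ d) ^ f = 1 ^ 0 = 1
((((f -> e) <-> (b <-> e)) ^ d) ^ f) <-> e = 1 <-> 0 = 0
f -> b = 0 -> 1 = 1
e ^ (f -> b) = 0 ^ 1 = 1
~(e ^ (f -> b)) = ~1 = 0
~(e ^ (f -> b)) ^ e = 0 ^ 0 = 0
(((((f -> e) <-> (b <-> e)) ^ d) ^ f) <-> e) -> (~(e ^ (f -> b)) ^ e) = 0 -> 0 = 1
f <-> ((((((f -> e) <-> (b <-> e)) ^ d) ^ f) <-> e) -> (~(e ^ (f -> b)) ^ e)) = 0 <-> 1 = 0
b <-> d = 1 <-> 1 = 1
b & (b <-> d) = 1 & 1 = 1
(f <-> ((((((f -> e) <-> (b <-> e)) ^ d) ^ f) <-> e) -> (~(e ^ (f -> b)) ^ e))) <-> (b & (b <-> d)) = 0 <-> 1 = 0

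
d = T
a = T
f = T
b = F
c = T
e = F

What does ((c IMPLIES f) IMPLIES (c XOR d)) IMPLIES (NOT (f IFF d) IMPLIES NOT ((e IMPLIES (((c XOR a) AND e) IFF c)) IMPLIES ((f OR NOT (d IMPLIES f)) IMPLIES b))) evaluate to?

Substituting d=T, a=T, f=T, b=F, c=T, e=F:
c IMPLIES f = T IMPLIES T = T
c XOR d = T XOR T = F
(c IMPLIES f) IMPLIES (c XOR d) = T IMPLIES F = F
f IFF d = T IFF T = T
NOT (f IFF d) = NOT T = F
c XOR a = T XOR T = F
(c XOR a) AND e = F AND F = F
((c XOR a) AND e) IFF c = F IFF T = F
e IMPLIES (((c XOR a) AND e) IFF c) = F IMPLIES F = T
d IMPLIES f = T IMPLIES T = T
NOT (d IMPLIES f) = NOT T = F
f OR NOT (d IMPLIES f) = T OR F = T
(f OR NOT (d IMPLIES f)) IMPLIES b = T IMPLIES F = F
(e IMPLIES (((c XOR a) AND e) IFF c)) IMPLIES ((f OR NOT (d IMPLIES f)) IMPLIES b) = T IMPLIES F = F
NOT ((e IMPLIES (((c XOR a) AND e) IFF c)) IMPLIES ((f OR NOT (d IMPLIES f)) IMPLIES b)) = NOT F = T
NOT (f IFF d) IMPLIES NOT ((e IMPLIES (((c XOR a) AND e) IFF c)) IMPLIES ((f OR NOT (d IMPLIES f)) IMPLIES b)) = F IMPLIES T = T
((c IMPLIES f) IMPLIES (c XOR d)) IMPLIES (NOT (f IFF d) IMPLIES NOT ((e IMPLIES (((c XOR a) AND e) IFF c)) IMPLIES ((f OR NOT (d IMPLIES f)) IMPLIES b))) = F IMPLIES T = T

T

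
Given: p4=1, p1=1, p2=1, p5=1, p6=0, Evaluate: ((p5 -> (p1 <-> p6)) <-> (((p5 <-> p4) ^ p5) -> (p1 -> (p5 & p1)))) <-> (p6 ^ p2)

p1 <-> p6 = 1 <-> 0 = 0
p5 -> (p1 <-> p6) = 1 -> 0 = 0
p5 <-> p4 = 1 <-> 1 = 1
(p5 <-> p4) ^ p5 = 1 ^ 1 = 0
p5 & p1 = 1 & 1 = 1
p1 -> (p5 & p1) = 1 -> 1 = 1
((p5 <-> p4) ^ p5) -> (p1 -> (p5 & p1)) = 0 -> 1 = 1
(p5 -> (p1 <-> p6)) <-> (((p5 <-> p4) ^ p5) -> (p1 -> (p5 & p1))) = 0 <-> 1 = 0
p6 ^ p2 = 0 ^ 1 = 1
((p5 -> (p1 <-> p6)) <-> (((p5 <-> p4) ^ p5) -> (p1 -> (p5 & p1)))) <-> (p6 ^ p2) = 0 <-> 1 = 0

0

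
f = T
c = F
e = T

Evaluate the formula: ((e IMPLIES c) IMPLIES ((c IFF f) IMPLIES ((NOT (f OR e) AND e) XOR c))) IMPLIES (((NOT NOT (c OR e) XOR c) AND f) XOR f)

Substituting f=T, c=F, e=T:
e IMPLIES c = T IMPLIES F = F
c IFF f = F IFF T = F
f OR e = T OR T = T
NOT (f OR e) = NOT T = F
NOT (f OR e) AND e = F AND T = F
(NOT (f OR e) AND e) XOR c = F XOR F = F
(c IFF f) IMPLIES ((NOT (f OR e) AND e) XOR c) = F IMPLIES F = T
(e IMPLIES c) IMPLIES ((c IFF f) IMPLIES ((NOT (f OR e) AND e) XOR c)) = F IMPLIES T = T
c OR e = F OR T = T
NOT (c OR e) = NOT T = F
NOT NOT (c OR e) = NOT F = T
NOT NOT (c OR e) XOR c = T XOR F = T
(NOT NOT (c OR e) XOR c) AND f = T AND T = T
((NOT NOT (c OR e) XOR c) AND f) XOR f = T XOR T = F
((e IMPLIES c) IMPLIES ((c IFF f) IMPLIES ((NOT (f OR e) AND e) XOR c))) IMPLIES (((NOT NOT (c OR e) XOR c) AND f) XOR f) = T IMPLIES F = F

F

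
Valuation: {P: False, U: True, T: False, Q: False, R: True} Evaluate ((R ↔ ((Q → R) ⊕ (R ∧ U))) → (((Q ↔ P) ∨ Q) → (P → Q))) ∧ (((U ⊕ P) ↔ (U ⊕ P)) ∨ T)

True

Q → R = False → True = True
R ∧ U = True ∧ True = True
(Q → R) ⊕ (R ∧ U) = True ⊕ True = False
R ↔ ((Q → R) ⊕ (R ∧ U)) = True ↔ False = False
Q ↔ P = False ↔ False = True
(Q ↔ P) ∨ Q = True ∨ False = True
P → Q = False → False = True
((Q ↔ P) ∨ Q) → (P → Q) = True → True = True
(R ↔ ((Q → R) ⊕ (R ∧ U))) → (((Q ↔ P) ∨ Q) → (P → Q)) = False → True = True
U ⊕ P = True ⊕ False = True
U ⊕ P = True ⊕ False = True
(U ⊕ P) ↔ (U ⊕ P) = True ↔ True = True
((U ⊕ P) ↔ (U ⊕ P)) ∨ T = True ∨ False = True
((R ↔ ((Q → R) ⊕ (R ∧ U))) → (((Q ↔ P) ∨ Q) → (P → Q))) ∧ (((U ⊕ P) ↔ (U ⊕ P)) ∨ T) = True ∧ True = True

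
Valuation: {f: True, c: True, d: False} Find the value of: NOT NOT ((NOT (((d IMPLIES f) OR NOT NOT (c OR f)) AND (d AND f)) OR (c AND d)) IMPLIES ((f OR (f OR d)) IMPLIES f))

Substituting f=True, c=True, d=False:
d IMPLIES f = False IMPLIES True = True
c OR f = True OR True = True
NOT (c OR f) = NOT True = False
NOT NOT (c OR f) = NOT False = True
(d IMPLIES f) OR NOT NOT (c OR f) = True OR True = True
d AND f = False AND True = False
((d IMPLIES f) OR NOT NOT (c OR f)) AND (d AND f) = True AND False = False
NOT (((d IMPLIES f) OR NOT NOT (c OR f)) AND (d AND f)) = NOT False = True
c AND d = True AND False = False
NOT (((d IMPLIES f) OR NOT NOT (c OR f)) AND (d AND f)) OR (c AND d) = True OR False = True
f OR d = True OR False = True
f OR (f OR d) = True OR True = True
(f OR (f OR d)) IMPLIES f = True IMPLIES True = True
(NOT (((d IMPLIES f) OR NOT NOT (c OR f)) AND (d AND f)) OR (c AND d)) IMPLIES ((f OR (f OR d)) IMPLIES f) = True IMPLIES True = True
NOT ((NOT (((d IMPLIES f) OR NOT NOT (c OR f)) AND (d AND f)) OR (c AND d)) IMPLIES ((f OR (f OR d)) IMPLIES f)) = NOT True = False
NOT NOT ((NOT (((d IMPLIES f) OR NOT NOT (c OR f)) AND (d AND f)) OR (c AND d)) IMPLIES ((f OR (f OR d)) IMPLIES f)) = NOT False = True

True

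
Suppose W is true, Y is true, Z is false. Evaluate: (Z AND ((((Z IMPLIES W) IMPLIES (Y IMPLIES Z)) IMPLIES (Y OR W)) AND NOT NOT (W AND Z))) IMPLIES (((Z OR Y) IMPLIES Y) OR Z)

True

Z IMPLIES W = False IMPLIES True = True
Y IMPLIES Z = True IMPLIES False = False
(Z IMPLIES W) IMPLIES (Y IMPLIES Z) = True IMPLIES False = False
Y OR W = True OR True = True
((Z IMPLIES W) IMPLIES (Y IMPLIES Z)) IMPLIES (Y OR W) = False IMPLIES True = True
W AND Z = True AND False = False
NOT (W AND Z) = NOT False = True
NOT NOT (W AND Z) = NOT True = False
(((Z IMPLIES W) IMPLIES (Y IMPLIES Z)) IMPLIES (Y OR W)) AND NOT NOT (W AND Z) = True AND False = False
Z AND ((((Z IMPLIES W) IMPLIES (Y IMPLIES Z)) IMPLIES (Y OR W)) AND NOT NOT (W AND Z)) = False AND False = False
Z OR Y = False OR True = True
(Z OR Y) IMPLIES Y = True IMPLIES True = True
((Z OR Y) IMPLIES Y) OR Z = True OR False = True
(Z AND ((((Z IMPLIES W) IMPLIES (Y IMPLIES Z)) IMPLIES (Y OR W)) AND NOT NOT (W AND Z))) IMPLIES (((Z OR Y) IMPLIES Y) OR Z) = False IMPLIES True = True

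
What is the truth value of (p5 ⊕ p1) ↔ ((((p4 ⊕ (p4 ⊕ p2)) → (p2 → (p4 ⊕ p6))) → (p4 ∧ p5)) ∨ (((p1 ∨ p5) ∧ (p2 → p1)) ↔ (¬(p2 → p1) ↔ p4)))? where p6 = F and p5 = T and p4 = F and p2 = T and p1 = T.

F

Substituting p6=F, p5=T, p4=F, p2=T, p1=T:
p5 ⊕ p1 = T ⊕ T = F
p4 ⊕ p2 = F ⊕ T = T
p4 ⊕ (p4 ⊕ p2) = F ⊕ T = T
p4 ⊕ p6 = F ⊕ F = F
p2 → (p4 ⊕ p6) = T → F = F
(p4 ⊕ (p4 ⊕ p2)) → (p2 → (p4 ⊕ p6)) = T → F = F
p4 ∧ p5 = F ∧ T = F
((p4 ⊕ (p4 ⊕ p2)) → (p2 → (p4 ⊕ p6))) → (p4 ∧ p5) = F → F = T
p1 ∨ p5 = T ∨ T = T
p2 → p1 = T → T = T
(p1 ∨ p5) ∧ (p2 → p1) = T ∧ T = T
p2 → p1 = T → T = T
¬(p2 → p1) = ¬T = F
¬(p2 → p1) ↔ p4 = F ↔ F = T
((p1 ∨ p5) ∧ (p2 → p1)) ↔ (¬(p2 → p1) ↔ p4) = T ↔ T = T
(((p4 ⊕ (p4 ⊕ p2)) → (p2 → (p4 ⊕ p6))) → (p4 ∧ p5)) ∨ (((p1 ∨ p5) ∧ (p2 → p1)) ↔ (¬(p2 → p1) ↔ p4)) = T ∨ T = T
(p5 ⊕ p1) ↔ ((((p4 ⊕ (p4 ⊕ p2)) → (p2 → (p4 ⊕ p6))) → (p4 ∧ p5)) ∨ (((p1 ∨ p5) ∧ (p2 → p1)) ↔ (¬(p2 → p1) ↔ p4))) = F ↔ T = F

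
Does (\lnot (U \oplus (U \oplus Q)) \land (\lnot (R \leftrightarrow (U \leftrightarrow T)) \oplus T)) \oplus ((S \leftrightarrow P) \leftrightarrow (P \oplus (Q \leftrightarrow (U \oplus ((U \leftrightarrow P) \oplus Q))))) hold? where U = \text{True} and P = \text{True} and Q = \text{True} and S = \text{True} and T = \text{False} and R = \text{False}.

U \oplus Q = \text{True} \oplus \text{True} = \text{False}
U \oplus (U \oplus Q) = \text{True} \oplus \text{False} = \text{True}
\lnot (U \oplus (U \oplus Q)) = \lnot \text{True} = \text{False}
U \leftrightarrow T = \text{True} \leftrightarrow \text{False} = \text{False}
R \leftrightarrow (U \leftrightarrow T) = \text{False} \leftrightarrow \text{False} = \text{True}
\lnot (R \leftrightarrow (U \leftrightarrow T)) = \lnot \text{True} = \text{False}
\lnot (R \leftrightarrow (U \leftrightarrow T)) \oplus T = \text{False} \oplus \text{False} = \text{False}
\lnot (U \oplus (U \oplus Q)) \land (\lnot (R \leftrightarrow (U \leftrightarrow T)) \oplus T) = \text{False} \land \text{False} = \text{False}
S \leftrightarrow P = \text{True} \leftrightarrow \text{True} = \text{True}
U \leftrightarrow P = \text{True} \leftrightarrow \text{True} = \text{True}
(U \leftrightarrow P) \oplus Q = \text{True} \oplus \text{True} = \text{False}
U \oplus ((U \leftrightarrow P) \oplus Q) = \text{True} \oplus \text{False} = \text{True}
Q \leftrightarrow (U \oplus ((U \leftrightarrow P) \oplus Q)) = \text{True} \leftrightarrow \text{True} = \text{True}
P \oplus (Q \leftrightarrow (U \oplus ((U \leftrightarrow P) \oplus Q))) = \text{True} \oplus \text{True} = \text{False}
(S \leftrightarrow P) \leftrightarrow (P \oplus (Q \leftrightarrow (U \oplus ((U \leftrightarrow P) \oplus Q)))) = \text{True} \leftrightarrow \text{False} = \text{False}
(\lnot (U \oplus (U \oplus Q)) \land (\lnot (R \leftrightarrow (U \leftrightarrow T)) \oplus T)) \oplus ((S \leftrightarrow P) \leftrightarrow (P \oplus (Q \leftrightarrow (U \oplus ((U \leftrightarrow P) \oplus Q))))) = \text{False} \oplus \text{False} = \text{False}

\text{False}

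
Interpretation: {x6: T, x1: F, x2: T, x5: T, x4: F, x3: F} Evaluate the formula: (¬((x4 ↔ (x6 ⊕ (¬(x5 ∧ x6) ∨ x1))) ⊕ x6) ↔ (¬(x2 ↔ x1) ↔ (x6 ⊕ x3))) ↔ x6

F

x5 ∧ x6 = T ∧ T = T
¬(x5 ∧ x6) = ¬T = F
¬(x5 ∧ x6) ∨ x1 = F ∨ F = F
x6 ⊕ (¬(x5 ∧ x6) ∨ x1) = T ⊕ F = T
x4 ↔ (x6 ⊕ (¬(x5 ∧ x6) ∨ x1)) = F ↔ T = F
(x4 ↔ (x6 ⊕ (¬(x5 ∧ x6) ∨ x1))) ⊕ x6 = F ⊕ T = T
¬((x4 ↔ (x6 ⊕ (¬(x5 ∧ x6) ∨ x1))) ⊕ x6) = ¬T = F
x2 ↔ x1 = T ↔ F = F
¬(x2 ↔ x1) = ¬F = T
x6 ⊕ x3 = T ⊕ F = T
¬(x2 ↔ x1) ↔ (x6 ⊕ x3) = T ↔ T = T
¬((x4 ↔ (x6 ⊕ (¬(x5 ∧ x6) ∨ x1))) ⊕ x6) ↔ (¬(x2 ↔ x1) ↔ (x6 ⊕ x3)) = F ↔ T = F
(¬((x4 ↔ (x6 ⊕ (¬(x5 ∧ x6) ∨ x1))) ⊕ x6) ↔ (¬(x2 ↔ x1) ↔ (x6 ⊕ x3))) ↔ x6 = F ↔ T = F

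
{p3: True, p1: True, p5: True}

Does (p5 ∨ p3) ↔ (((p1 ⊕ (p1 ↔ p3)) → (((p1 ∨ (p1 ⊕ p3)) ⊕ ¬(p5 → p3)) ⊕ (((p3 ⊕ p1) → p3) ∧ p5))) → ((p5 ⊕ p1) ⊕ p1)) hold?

True

p5 ∨ p3 = True ∨ True = True
p1 ↔ p3 = True ↔ True = True
p1 ⊕ (p1 ↔ p3) = True ⊕ True = False
p1 ⊕ p3 = True ⊕ True = False
p1 ∨ (p1 ⊕ p3) = True ∨ False = True
p5 → p3 = True → True = True
¬(p5 → p3) = ¬True = False
(p1 ∨ (p1 ⊕ p3)) ⊕ ¬(p5 → p3) = True ⊕ False = True
p3 ⊕ p1 = True ⊕ True = False
(p3 ⊕ p1) → p3 = False → True = True
((p3 ⊕ p1) → p3) ∧ p5 = True ∧ True = True
((p1 ∨ (p1 ⊕ p3)) ⊕ ¬(p5 → p3)) ⊕ (((p3 ⊕ p1) → p3) ∧ p5) = True ⊕ True = False
(p1 ⊕ (p1 ↔ p3)) → (((p1 ∨ (p1 ⊕ p3)) ⊕ ¬(p5 → p3)) ⊕ (((p3 ⊕ p1) → p3) ∧ p5)) = False → False = True
p5 ⊕ p1 = True ⊕ True = False
(p5 ⊕ p1) ⊕ p1 = False ⊕ True = True
((p1 ⊕ (p1 ↔ p3)) → (((p1 ∨ (p1 ⊕ p3)) ⊕ ¬(p5 → p3)) ⊕ (((p3 ⊕ p1) → p3) ∧ p5))) → ((p5 ⊕ p1) ⊕ p1) = True → True = True
(p5 ∨ p3) ↔ (((p1 ⊕ (p1 ↔ p3)) → (((p1 ∨ (p1 ⊕ p3)) ⊕ ¬(p5 → p3)) ⊕ (((p3 ⊕ p1) → p3) ∧ p5))) → ((p5 ⊕ p1) ⊕ p1)) = True ↔ True = True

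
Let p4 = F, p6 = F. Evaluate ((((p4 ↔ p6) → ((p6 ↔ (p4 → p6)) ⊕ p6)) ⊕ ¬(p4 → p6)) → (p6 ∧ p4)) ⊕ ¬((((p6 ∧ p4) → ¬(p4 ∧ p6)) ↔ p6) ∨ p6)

F

Substituting p4=F, p6=F:
p4 ↔ p6 = F ↔ F = T
p4 → p6 = F → F = T
p6 ↔ (p4 → p6) = F ↔ T = F
(p6 ↔ (p4 → p6)) ⊕ p6 = F ⊕ F = F
(p4 ↔ p6) → ((p6 ↔ (p4 → p6)) ⊕ p6) = T → F = F
p4 → p6 = F → F = T
¬(p4 → p6) = ¬T = F
((p4 ↔ p6) → ((p6 ↔ (p4 → p6)) ⊕ p6)) ⊕ ¬(p4 → p6) = F ⊕ F = F
p6 ∧ p4 = F ∧ F = F
(((p4 ↔ p6) → ((p6 ↔ (p4 → p6)) ⊕ p6)) ⊕ ¬(p4 → p6)) → (p6 ∧ p4) = F → F = T
p6 ∧ p4 = F ∧ F = F
p4 ∧ p6 = F ∧ F = F
¬(p4 ∧ p6) = ¬F = T
(p6 ∧ p4) → ¬(p4 ∧ p6) = F → T = T
((p6 ∧ p4) → ¬(p4 ∧ p6)) ↔ p6 = T ↔ F = F
(((p6 ∧ p4) → ¬(p4 ∧ p6)) ↔ p6) ∨ p6 = F ∨ F = F
¬((((p6 ∧ p4) → ¬(p4 ∧ p6)) ↔ p6) ∨ p6) = ¬F = T
((((p4 ↔ p6) → ((p6 ↔ (p4 → p6)) ⊕ p6)) ⊕ ¬(p4 → p6)) → (p6 ∧ p4)) ⊕ ¬((((p6 ∧ p4) → ¬(p4 ∧ p6)) ↔ p6) ∨ p6) = T ⊕ T = F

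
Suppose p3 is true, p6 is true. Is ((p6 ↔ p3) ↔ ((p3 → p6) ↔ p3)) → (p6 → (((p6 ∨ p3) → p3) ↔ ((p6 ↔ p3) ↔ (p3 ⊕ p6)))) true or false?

F

p6 ↔ p3 = T ↔ T = T
p3 → p6 = T → T = T
(p3 → p6) ↔ p3 = T ↔ T = T
(p6 ↔ p3) ↔ ((p3 → p6) ↔ p3) = T ↔ T = T
p6 ∨ p3 = T ∨ T = T
(p6 ∨ p3) → p3 = T → T = T
p6 ↔ p3 = T ↔ T = T
p3 ⊕ p6 = T ⊕ T = F
(p6 ↔ p3) ↔ (p3 ⊕ p6) = T ↔ F = F
((p6 ∨ p3) → p3) ↔ ((p6 ↔ p3) ↔ (p3 ⊕ p6)) = T ↔ F = F
p6 → (((p6 ∨ p3) → p3) ↔ ((p6 ↔ p3) ↔ (p3 ⊕ p6))) = T → F = F
((p6 ↔ p3) ↔ ((p3 → p6) ↔ p3)) → (p6 → (((p6 ∨ p3) → p3) ↔ ((p6 ↔ p3) ↔ (p3 ⊕ p6)))) = T → F = F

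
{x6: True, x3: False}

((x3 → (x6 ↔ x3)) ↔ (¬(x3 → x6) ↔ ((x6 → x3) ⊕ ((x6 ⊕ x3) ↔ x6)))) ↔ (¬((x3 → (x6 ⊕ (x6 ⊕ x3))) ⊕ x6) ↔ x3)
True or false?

x6 ↔ x3 = True ↔ False = False
x3 → (x6 ↔ x3) = False → False = True
x3 → x6 = False → True = True
¬(x3 → x6) = ¬True = False
x6 → x3 = True → False = False
x6 ⊕ x3 = True ⊕ False = True
(x6 ⊕ x3) ↔ x6 = True ↔ True = True
(x6 → x3) ⊕ ((x6 ⊕ x3) ↔ x6) = False ⊕ True = True
¬(x3 → x6) ↔ ((x6 → x3) ⊕ ((x6 ⊕ x3) ↔ x6)) = False ↔ True = False
(x3 → (x6 ↔ x3)) ↔ (¬(x3 → x6) ↔ ((x6 → x3) ⊕ ((x6 ⊕ x3) ↔ x6))) = True ↔ False = False
x6 ⊕ x3 = True ⊕ False = True
x6 ⊕ (x6 ⊕ x3) = True ⊕ True = False
x3 → (x6 ⊕ (x6 ⊕ x3)) = False → False = True
(x3 → (x6 ⊕ (x6 ⊕ x3))) ⊕ x6 = True ⊕ True = False
¬((x3 → (x6 ⊕ (x6 ⊕ x3))) ⊕ x6) = ¬False = True
¬((x3 → (x6 ⊕ (x6 ⊕ x3))) ⊕ x6) ↔ x3 = True ↔ False = False
((x3 → (x6 ↔ x3)) ↔ (¬(x3 → x6) ↔ ((x6 → x3) ⊕ ((x6 ⊕ x3) ↔ x6)))) ↔ (¬((x3 → (x6 ⊕ (x6 ⊕ x3))) ⊕ x6) ↔ x3) = False ↔ False = True

True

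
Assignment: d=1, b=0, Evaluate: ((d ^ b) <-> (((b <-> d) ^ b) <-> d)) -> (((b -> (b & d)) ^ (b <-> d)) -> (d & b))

1

d ^ b = 1 ^ 0 = 1
b <-> d = 0 <-> 1 = 0
(b <-> d) ^ b = 0 ^ 0 = 0
((b <-> d) ^ b) <-> d = 0 <-> 1 = 0
(d ^ b) <-> (((b <-> d) ^ b) <-> d) = 1 <-> 0 = 0
b & d = 0 & 1 = 0
b -> (b & d) = 0 -> 0 = 1
b <-> d = 0 <-> 1 = 0
(b -> (b & d)) ^ (b <-> d) = 1 ^ 0 = 1
d & b = 1 & 0 = 0
((b -> (b & d)) ^ (b <-> d)) -> (d & b) = 1 -> 0 = 0
((d ^ b) <-> (((b <-> d) ^ b) <-> d)) -> (((b -> (b & d)) ^ (b <-> d)) -> (d & b)) = 0 -> 0 = 1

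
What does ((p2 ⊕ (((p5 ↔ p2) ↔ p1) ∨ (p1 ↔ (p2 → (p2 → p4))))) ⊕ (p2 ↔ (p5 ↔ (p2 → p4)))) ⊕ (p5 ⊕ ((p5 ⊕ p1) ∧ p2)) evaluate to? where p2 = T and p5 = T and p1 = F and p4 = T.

F

Substituting p2=T, p5=T, p1=F, p4=T:
p5 ↔ p2 = T ↔ T = T
(p5 ↔ p2) ↔ p1 = T ↔ F = F
p2 → p4 = T → T = T
p2 → (p2 → p4) = T → T = T
p1 ↔ (p2 → (p2 → p4)) = F ↔ T = F
((p5 ↔ p2) ↔ p1) ∨ (p1 ↔ (p2 → (p2 → p4))) = F ∨ F = F
p2 ⊕ (((p5 ↔ p2) ↔ p1) ∨ (p1 ↔ (p2 → (p2 → p4)))) = T ⊕ F = T
p2 → p4 = T → T = T
p5 ↔ (p2 → p4) = T ↔ T = T
p2 ↔ (p5 ↔ (p2 → p4)) = T ↔ T = T
(p2 ⊕ (((p5 ↔ p2) ↔ p1) ∨ (p1 ↔ (p2 → (p2 → p4))))) ⊕ (p2 ↔ (p5 ↔ (p2 → p4))) = T ⊕ T = F
p5 ⊕ p1 = T ⊕ F = T
(p5 ⊕ p1) ∧ p2 = T ∧ T = T
p5 ⊕ ((p5 ⊕ p1) ∧ p2) = T ⊕ T = F
((p2 ⊕ (((p5 ↔ p2) ↔ p1) ∨ (p1 ↔ (p2 → (p2 → p4))))) ⊕ (p2 ↔ (p5 ↔ (p2 → p4)))) ⊕ (p5 ⊕ ((p5 ⊕ p1) ∧ p2)) = F ⊕ F = F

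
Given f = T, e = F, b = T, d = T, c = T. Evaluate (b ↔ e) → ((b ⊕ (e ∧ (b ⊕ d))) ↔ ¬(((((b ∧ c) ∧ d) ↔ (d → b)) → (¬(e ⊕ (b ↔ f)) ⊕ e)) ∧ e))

b ↔ e = T ↔ F = F
b ⊕ d = T ⊕ T = F
e ∧ (b ⊕ d) = F ∧ F = F
b ⊕ (e ∧ (b ⊕ d)) = T ⊕ F = T
b ∧ c = T ∧ T = T
(b ∧ c) ∧ d = T ∧ T = T
d → b = T → T = T
((b ∧ c) ∧ d) ↔ (d → b) = T ↔ T = T
b ↔ f = T ↔ T = T
e ⊕ (b ↔ f) = F ⊕ T = T
¬(e ⊕ (b ↔ f)) = ¬T = F
¬(e ⊕ (b ↔ f)) ⊕ e = F ⊕ F = F
(((b ∧ c) ∧ d) ↔ (d → b)) → (¬(e ⊕ (b ↔ f)) ⊕ e) = T → F = F
((((b ∧ c) ∧ d) ↔ (d → b)) → (¬(e ⊕ (b ↔ f)) ⊕ e)) ∧ e = F ∧ F = F
¬(((((b ∧ c) ∧ d) ↔ (d → b)) → (¬(e ⊕ (b ↔ f)) ⊕ e)) ∧ e) = ¬F = T
(b ⊕ (e ∧ (b ⊕ d))) ↔ ¬(((((b ∧ c) ∧ d) ↔ (d → b)) → (¬(e ⊕ (b ↔ f)) ⊕ e)) ∧ e) = T ↔ T = T
(b ↔ e) → ((b ⊕ (e ∧ (b ⊕ d))) ↔ ¬(((((b ∧ c) ∧ d) ↔ (d → b)) → (¬(e ⊕ (b ↔ f)) ⊕ e)) ∧ e)) = F → T = T

T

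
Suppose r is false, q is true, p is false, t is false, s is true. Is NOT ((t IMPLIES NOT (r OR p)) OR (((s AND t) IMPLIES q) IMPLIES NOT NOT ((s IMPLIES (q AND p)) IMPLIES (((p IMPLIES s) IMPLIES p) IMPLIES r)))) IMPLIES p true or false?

True

r OR p = False OR False = False
NOT (r OR p) = NOT False = True
t IMPLIES NOT (r OR p) = False IMPLIES True = True
s AND t = True AND False = False
(s AND t) IMPLIES q = False IMPLIES True = True
q AND p = True AND False = False
s IMPLIES (q AND p) = True IMPLIES False = False
p IMPLIES s = False IMPLIES True = True
(p IMPLIES s) IMPLIES p = True IMPLIES False = False
((p IMPLIES s) IMPLIES p) IMPLIES r = False IMPLIES False = True
(s IMPLIES (q AND p)) IMPLIES (((p IMPLIES s) IMPLIES p) IMPLIES r) = False IMPLIES True = True
NOT ((s IMPLIES (q AND p)) IMPLIES (((p IMPLIES s) IMPLIES p) IMPLIES r)) = NOT True = False
NOT NOT ((s IMPLIES (q AND p)) IMPLIES (((p IMPLIES s) IMPLIES p) IMPLIES r)) = NOT False = True
((s AND t) IMPLIES q) IMPLIES NOT NOT ((s IMPLIES (q AND p)) IMPLIES (((p IMPLIES s) IMPLIES p) IMPLIES r)) = True IMPLIES True = True
(t IMPLIES NOT (r OR p)) OR (((s AND t) IMPLIES q) IMPLIES NOT NOT ((s IMPLIES (q AND p)) IMPLIES (((p IMPLIES s) IMPLIES p) IMPLIES r))) = True OR True = True
NOT ((t IMPLIES NOT (r OR p)) OR (((s AND t) IMPLIES q) IMPLIES NOT NOT ((s IMPLIES (q AND p)) IMPLIES (((p IMPLIES s) IMPLIES p) IMPLIES r)))) = NOT True = False
NOT ((t IMPLIES NOT (r OR p)) OR (((s AND t) IMPLIES q) IMPLIES NOT NOT ((s IMPLIES (q AND p)) IMPLIES (((p IMPLIES s) IMPLIES p) IMPLIES r)))) IMPLIES p = False IMPLIES False = True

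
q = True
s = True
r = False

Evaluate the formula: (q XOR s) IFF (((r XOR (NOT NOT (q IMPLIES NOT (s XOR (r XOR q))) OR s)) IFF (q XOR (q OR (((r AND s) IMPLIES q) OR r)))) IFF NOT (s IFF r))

True

q XOR s = True XOR True = False
r XOR q = False XOR True = True
s XOR (r XOR q) = True XOR True = False
NOT (s XOR (r XOR q)) = NOT False = True
q IMPLIES NOT (s XOR (r XOR q)) = True IMPLIES True = True
NOT (q IMPLIES NOT (s XOR (r XOR q))) = NOT True = False
NOT NOT (q IMPLIES NOT (s XOR (r XOR q))) = NOT False = True
NOT NOT (q IMPLIES NOT (s XOR (r XOR q))) OR s = True OR True = True
r XOR (NOT NOT (q IMPLIES NOT (s XOR (r XOR q))) OR s) = False XOR True = True
r AND s = False AND True = False
(r AND s) IMPLIES q = False IMPLIES True = True
((r AND s) IMPLIES q) OR r = True OR False = True
q OR (((r AND s) IMPLIES q) OR r) = True OR True = True
q XOR (q OR (((r AND s) IMPLIES q) OR r)) = True XOR True = False
(r XOR (NOT NOT (q IMPLIES NOT (s XOR (r XOR q))) OR s)) IFF (q XOR (q OR (((r AND s) IMPLIES q) OR r))) = True IFF False = False
s IFF r = True IFF False = False
NOT (s IFF r) = NOT False = True
((r XOR (NOT NOT (q IMPLIES NOT (s XOR (r XOR q))) OR s)) IFF (q XOR (q OR (((r AND s) IMPLIES q) OR r)))) IFF NOT (s IFF r) = False IFF True = False
(q XOR s) IFF (((r XOR (NOT NOT (q IMPLIES NOT (s XOR (r XOR q))) OR s)) IFF (q XOR (q OR (((r AND s) IMPLIES q) OR r)))) IFF NOT (s IFF r)) = False IFF False = True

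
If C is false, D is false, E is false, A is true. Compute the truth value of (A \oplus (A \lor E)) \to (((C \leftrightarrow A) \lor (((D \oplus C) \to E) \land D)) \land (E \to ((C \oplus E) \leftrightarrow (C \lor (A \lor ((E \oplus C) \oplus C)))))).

\text{True}

Substituting C=\text{False}, D=\text{False}, E=\text{False}, A=\text{True}:
A \lor E = \text{True} \lor \text{False} = \text{True}
A \oplus (A \lor E) = \text{True} \oplus \text{True} = \text{False}
C \leftrightarrow A = \text{False} \leftrightarrow \text{True} = \text{False}
D \oplus C = \text{False} \oplus \text{False} = \text{False}
(D \oplus C) \to E = \text{False} \to \text{False} = \text{True}
((D \oplus C) \to E) \land D = \text{True} \land \text{False} = \text{False}
(C \leftrightarrow A) \lor (((D \oplus C) \to E) \land D) = \text{False} \lor \text{False} = \text{False}
C \oplus E = \text{False} \oplus \text{False} = \text{False}
E \oplus C = \text{False} \oplus \text{False} = \text{False}
(E \oplus C) \oplus C = \text{False} \oplus \text{False} = \text{False}
A \lor ((E \oplus C) \oplus C) = \text{True} \lor \text{False} = \text{True}
C \lor (A \lor ((E \oplus C) \oplus C)) = \text{False} \lor \text{True} = \text{True}
(C \oplus E) \leftrightarrow (C \lor (A \lor ((E \oplus C) \oplus C))) = \text{False} \leftrightarrow \text{True} = \text{False}
E \to ((C \oplus E) \leftrightarrow (C \lor (A \lor ((E \oplus C) \oplus C)))) = \text{False} \to \text{False} = \text{True}
((C \leftrightarrow A) \lor (((D \oplus C) \to E) \land D)) \land (E \to ((C \oplus E) \leftrightarrow (C \lor (A \lor ((E \oplus C) \oplus C))))) = \text{False} \land \text{True} = \text{False}
(A \oplus (A \lor E)) \to (((C \leftrightarrow A) \lor (((D \oplus C) \to E) \land D)) \land (E \to ((C \oplus E) \leftrightarrow (C \lor (A \lor ((E \oplus C) \oplus C)))))) = \text{False} \to \text{False} = \text{True}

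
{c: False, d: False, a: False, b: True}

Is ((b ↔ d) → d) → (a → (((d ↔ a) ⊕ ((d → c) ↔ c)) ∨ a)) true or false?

b ↔ d = True ↔ False = False
(b ↔ d) → d = False → False = True
d ↔ a = False ↔ False = True
d → c = False → False = True
(d → c) ↔ c = True ↔ False = False
(d ↔ a) ⊕ ((d → c) ↔ c) = True ⊕ False = True
((d ↔ a) ⊕ ((d → c) ↔ c)) ∨ a = True ∨ False = True
a → (((d ↔ a) ⊕ ((d → c) ↔ c)) ∨ a) = False → True = True
((b ↔ d) → d) → (a → (((d ↔ a) ⊕ ((d → c) ↔ c)) ∨ a)) = True → True = True

True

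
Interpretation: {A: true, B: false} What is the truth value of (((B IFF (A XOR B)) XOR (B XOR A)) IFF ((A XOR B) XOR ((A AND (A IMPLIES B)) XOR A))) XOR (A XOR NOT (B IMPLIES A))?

A XOR B = true XOR false = true
B IFF (A XOR B) = false IFF true = false
B XOR A = false XOR true = true
(B IFF (A XOR B)) XOR (B XOR A) = false XOR true = true
A XOR B = true XOR false = true
A IMPLIES B = true IMPLIES false = false
A AND (A IMPLIES B) = true AND false = false
(A AND (A IMPLIES B)) XOR A = false XOR true = true
(A XOR B) XOR ((A AND (A IMPLIES B)) XOR A) = true XOR true = false
((B IFF (A XOR B)) XOR (B XOR A)) IFF ((A XOR B) XOR ((A AND (A IMPLIES B)) XOR A)) = true IFF false = false
B IMPLIES A = false IMPLIES true = true
NOT (B IMPLIES A) = NOT true = false
A XOR NOT (B IMPLIES A) = true XOR false = true
(((B IFF (A XOR B)) XOR (B XOR A)) IFF ((A XOR B) XOR ((A AND (A IMPLIES B)) XOR A))) XOR (A XOR NOT (B IMPLIES A)) = false XOR true = true

true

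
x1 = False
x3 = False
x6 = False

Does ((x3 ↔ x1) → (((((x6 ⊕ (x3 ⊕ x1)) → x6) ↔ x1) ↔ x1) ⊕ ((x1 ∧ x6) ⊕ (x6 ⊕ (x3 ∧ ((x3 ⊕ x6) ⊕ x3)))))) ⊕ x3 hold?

True

x3 ↔ x1 = False ↔ False = True
x3 ⊕ x1 = False ⊕ False = False
x6 ⊕ (x3 ⊕ x1) = False ⊕ False = False
(x6 ⊕ (x3 ⊕ x1)) → x6 = False → False = True
((x6 ⊕ (x3 ⊕ x1)) → x6) ↔ x1 = True ↔ False = False
(((x6 ⊕ (x3 ⊕ x1)) → x6) ↔ x1) ↔ x1 = False ↔ False = True
x1 ∧ x6 = False ∧ False = False
x3 ⊕ x6 = False ⊕ False = False
(x3 ⊕ x6) ⊕ x3 = False ⊕ False = False
x3 ∧ ((x3 ⊕ x6) ⊕ x3) = False ∧ False = False
x6 ⊕ (x3 ∧ ((x3 ⊕ x6) ⊕ x3)) = False ⊕ False = False
(x1 ∧ x6) ⊕ (x6 ⊕ (x3 ∧ ((x3 ⊕ x6) ⊕ x3))) = False ⊕ False = False
((((x6 ⊕ (x3 ⊕ x1)) → x6) ↔ x1) ↔ x1) ⊕ ((x1 ∧ x6) ⊕ (x6 ⊕ (x3 ∧ ((x3 ⊕ x6) ⊕ x3)))) = True ⊕ False = True
(x3 ↔ x1) → (((((x6 ⊕ (x3 ⊕ x1)) → x6) ↔ x1) ↔ x1) ⊕ ((x1 ∧ x6) ⊕ (x6 ⊕ (x3 ∧ ((x3 ⊕ x6) ⊕ x3))))) = True → True = True
((x3 ↔ x1) → (((((x6 ⊕ (x3 ⊕ x1)) → x6) ↔ x1) ↔ x1) ⊕ ((x1 ∧ x6) ⊕ (x6 ⊕ (x3 ∧ ((x3 ⊕ x6) ⊕ x3)))))) ⊕ x3 = True ⊕ False = True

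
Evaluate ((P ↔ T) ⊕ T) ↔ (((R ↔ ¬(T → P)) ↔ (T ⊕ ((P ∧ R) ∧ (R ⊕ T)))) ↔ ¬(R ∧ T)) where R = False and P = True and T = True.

False

Substituting R=False, P=True, T=True:
P ↔ T = True ↔ True = True
(P ↔ T) ⊕ T = True ⊕ True = False
T → P = True → True = True
¬(T → P) = ¬True = False
R ↔ ¬(T → P) = False ↔ False = True
P ∧ R = True ∧ False = False
R ⊕ T = False ⊕ True = True
(P ∧ R) ∧ (R ⊕ T) = False ∧ True = False
T ⊕ ((P ∧ R) ∧ (R ⊕ T)) = True ⊕ False = True
(R ↔ ¬(T → P)) ↔ (T ⊕ ((P ∧ R) ∧ (R ⊕ T))) = True ↔ True = True
R ∧ T = False ∧ True = False
¬(R ∧ T) = ¬False = True
((R ↔ ¬(T → P)) ↔ (T ⊕ ((P ∧ R) ∧ (R ⊕ T)))) ↔ ¬(R ∧ T) = True ↔ True = True
((P ↔ T) ⊕ T) ↔ (((R ↔ ¬(T → P)) ↔ (T ⊕ ((P ∧ R) ∧ (R ⊕ T)))) ↔ ¬(R ∧ T)) = False ↔ True = False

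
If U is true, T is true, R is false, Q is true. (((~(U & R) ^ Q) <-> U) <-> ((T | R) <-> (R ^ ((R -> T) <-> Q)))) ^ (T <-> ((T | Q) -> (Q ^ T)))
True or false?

False

U & R = True & False = False
~(U & R) = ~False = True
~(U & R) ^ Q = True ^ True = False
(~(U & R) ^ Q) <-> U = False <-> True = False
T | R = True | False = True
R -> T = False -> True = True
(R -> T) <-> Q = True <-> True = True
R ^ ((R -> T) <-> Q) = False ^ True = True
(T | R) <-> (R ^ ((R -> T) <-> Q)) = True <-> True = True
((~(U & R) ^ Q) <-> U) <-> ((T | R) <-> (R ^ ((R -> T) <-> Q))) = False <-> True = False
T | Q = True | True = True
Q ^ T = True ^ True = False
(T | Q) -> (Q ^ T) = True -> False = False
T <-> ((T | Q) -> (Q ^ T)) = True <-> False = False
(((~(U & R) ^ Q) <-> U) <-> ((T | R) <-> (R ^ ((R -> T) <-> Q)))) ^ (T <-> ((T | Q) -> (Q ^ T))) = False ^ False = False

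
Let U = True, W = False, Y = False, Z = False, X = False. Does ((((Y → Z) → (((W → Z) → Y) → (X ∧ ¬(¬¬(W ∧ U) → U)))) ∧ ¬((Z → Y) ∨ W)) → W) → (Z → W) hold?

Substituting U=True, W=False, Y=False, Z=False, X=False:
Y → Z = False → False = True
W → Z = False → False = True
(W → Z) → Y = True → False = False
W ∧ U = False ∧ True = False
¬(W ∧ U) = ¬False = True
¬¬(W ∧ U) = ¬True = False
¬¬(W ∧ U) → U = False → True = True
¬(¬¬(W ∧ U) → U) = ¬True = False
X ∧ ¬(¬¬(W ∧ U) → U) = False ∧ False = False
((W → Z) → Y) → (X ∧ ¬(¬¬(W ∧ U) → U)) = False → False = True
(Y → Z) → (((W → Z) → Y) → (X ∧ ¬(¬¬(W ∧ U) → U))) = True → True = True
Z → Y = False → False = True
(Z → Y) ∨ W = True ∨ False = True
¬((Z → Y) ∨ W) = ¬True = False
((Y → Z) → (((W → Z) → Y) → (X ∧ ¬(¬¬(W ∧ U) → U)))) ∧ ¬((Z → Y) ∨ W) = True ∧ False = False
(((Y → Z) → (((W → Z) → Y) → (X ∧ ¬(¬¬(W ∧ U) → U)))) ∧ ¬((Z → Y) ∨ W)) → W = False → False = True
Z → W = False → False = True
((((Y → Z) → (((W → Z) → Y) → (X ∧ ¬(¬¬(W ∧ U) → U)))) ∧ ¬((Z → Y) ∨ W)) → W) → (Z → W) = True → True = True

True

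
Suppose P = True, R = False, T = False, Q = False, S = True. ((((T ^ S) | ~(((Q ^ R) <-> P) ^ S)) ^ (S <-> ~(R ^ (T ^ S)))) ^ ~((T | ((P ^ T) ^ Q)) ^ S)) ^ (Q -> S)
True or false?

T ^ S = False ^ True = True
Q ^ R = False ^ False = False
(Q ^ R) <-> P = False <-> True = False
((Q ^ R) <-> P) ^ S = False ^ True = True
~(((Q ^ R) <-> P) ^ S) = ~True = False
(T ^ S) | ~(((Q ^ R) <-> P) ^ S) = True | False = True
T ^ S = False ^ True = True
R ^ (T ^ S) = False ^ True = True
~(R ^ (T ^ S)) = ~True = False
S <-> ~(R ^ (T ^ S)) = True <-> False = False
((T ^ S) | ~(((Q ^ R) <-> P) ^ S)) ^ (S <-> ~(R ^ (T ^ S))) = True ^ False = True
P ^ T = True ^ False = True
(P ^ T) ^ Q = True ^ False = True
T | ((P ^ T) ^ Q) = False | True = True
(T | ((P ^ T) ^ Q)) ^ S = True ^ True = False
~((T | ((P ^ T) ^ Q)) ^ S) = ~False = True
(((T ^ S) | ~(((Q ^ R) <-> P) ^ S)) ^ (S <-> ~(R ^ (T ^ S)))) ^ ~((T | ((P ^ T) ^ Q)) ^ S) = True ^ True = False
Q -> S = False -> True = True
((((T ^ S) | ~(((Q ^ R) <-> P) ^ S)) ^ (S <-> ~(R ^ (T ^ S)))) ^ ~((T | ((P ^ T) ^ Q)) ^ S)) ^ (Q -> S) = False ^ True = True

True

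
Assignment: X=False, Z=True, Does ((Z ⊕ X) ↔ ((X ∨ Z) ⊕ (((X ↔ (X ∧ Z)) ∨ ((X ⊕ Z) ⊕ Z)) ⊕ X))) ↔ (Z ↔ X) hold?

Substituting X=False, Z=True:
Z ⊕ X = True ⊕ False = True
X ∨ Z = False ∨ True = True
X ∧ Z = False ∧ True = False
X ↔ (X ∧ Z) = False ↔ False = True
X ⊕ Z = False ⊕ True = True
(X ⊕ Z) ⊕ Z = True ⊕ True = False
(X ↔ (X ∧ Z)) ∨ ((X ⊕ Z) ⊕ Z) = True ∨ False = True
((X ↔ (X ∧ Z)) ∨ ((X ⊕ Z) ⊕ Z)) ⊕ X = True ⊕ False = True
(X ∨ Z) ⊕ (((X ↔ (X ∧ Z)) ∨ ((X ⊕ Z) ⊕ Z)) ⊕ X) = True ⊕ True = False
(Z ⊕ X) ↔ ((X ∨ Z) ⊕ (((X ↔ (X ∧ Z)) ∨ ((X ⊕ Z) ⊕ Z)) ⊕ X)) = True ↔ False = False
Z ↔ X = True ↔ False = False
((Z ⊕ X) ↔ ((X ∨ Z) ⊕ (((X ↔ (X ∧ Z)) ∨ ((X ⊕ Z) ⊕ Z)) ⊕ X))) ↔ (Z ↔ X) = False ↔ False = True

True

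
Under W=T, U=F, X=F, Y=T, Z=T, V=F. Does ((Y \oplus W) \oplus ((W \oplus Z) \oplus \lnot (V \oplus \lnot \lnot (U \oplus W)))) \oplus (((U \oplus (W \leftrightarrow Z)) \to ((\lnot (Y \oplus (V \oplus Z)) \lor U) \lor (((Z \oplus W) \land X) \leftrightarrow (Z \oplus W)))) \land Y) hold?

T

Y \oplus W = T \oplus T = F
W \oplus Z = T \oplus T = F
U \oplus W = F \oplus T = T
\lnot (U \oplus W) = \lnot T = F
\lnot \lnot (U \oplus W) = \lnot F = T
V \oplus \lnot \lnot (U \oplus W) = F \oplus T = T
\lnot (V \oplus \lnot \lnot (U \oplus W)) = \lnot T = F
(W \oplus Z) \oplus \lnot (V \oplus \lnot \lnot (U \oplus W)) = F \oplus F = F
(Y \oplus W) \oplus ((W \oplus Z) \oplus \lnot (V \oplus \lnot \lnot (U \oplus W))) = F \oplus F = F
W \leftrightarrow Z = T \leftrightarrow T = T
U \oplus (W \leftrightarrow Z) = F \oplus T = T
V \oplus Z = F \oplus T = T
Y \oplus (V \oplus Z) = T \oplus T = F
\lnot (Y \oplus (V \oplus Z)) = \lnot F = T
\lnot (Y \oplus (V \oplus Z)) \lor U = T \lor F = T
Z \oplus W = T \oplus T = F
(Z \oplus W) \land X = F \land F = F
Z \oplus W = T \oplus T = F
((Z \oplus W) \land X) \leftrightarrow (Z \oplus W) = F \leftrightarrow F = T
(\lnot (Y \oplus (V \oplus Z)) \lor U) \lor (((Z \oplus W) \land X) \leftrightarrow (Z \oplus W)) = T \lor T = T
(U \oplus (W \leftrightarrow Z)) \to ((\lnot (Y \oplus (V \oplus Z)) \lor U) \lor (((Z \oplus W) \land X) \leftrightarrow (Z \oplus W))) = T \to T = T
((U \oplus (W \leftrightarrow Z)) \to ((\lnot (Y \oplus (V \oplus Z)) \lor U) \lor (((Z \oplus W) \land X) \leftrightarrow (Z \oplus W)))) \land Y = T \land T = T
((Y \oplus W) \oplus ((W \oplus Z) \oplus \lnot (V \oplus \lnot \lnot (U \oplus W)))) \oplus (((U \oplus (W \leftrightarrow Z)) \to ((\lnot (Y \oplus (V \oplus Z)) \lor U) \lor (((Z \oplus W) \land X) \leftrightarrow (Z \oplus W)))) \land Y) = F \oplus T = T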